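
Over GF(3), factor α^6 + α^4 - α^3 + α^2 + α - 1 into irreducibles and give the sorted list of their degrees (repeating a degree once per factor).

Write g(α) = α^6 + α^4 - α^3 + α^2 + α - 1.
Roots in GF(3): g(0) = 2; g(1) = 2; g(2) = 2.
Complete factorization: g(α) = (α^6 + α^4 - α^3 + α^2 + α - 1).
Factor degrees with multiplicity: 6 = 6.

6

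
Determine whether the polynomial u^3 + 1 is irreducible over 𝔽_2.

Write P(u) = u^3 + 1.
Check for roots in 𝔽_2: P(0) = 1; P(1) = 0 → root.
P(1) = 0, so (u − 1) divides P(u); P is reducible.

No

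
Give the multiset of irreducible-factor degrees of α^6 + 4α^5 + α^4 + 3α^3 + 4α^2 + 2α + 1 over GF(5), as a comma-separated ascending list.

Write h(α) = α^6 + 4α^5 + α^4 + 3α^3 + 4α^2 + 2α + 1.
Roots in GF(5): h(0) = 1; h(1) = 1; h(2) = 3; h(3) = 1; h(4) = 3.
Complete factorization: h(α) = (α^6 + 4α^5 + α^4 + 3α^3 + 4α^2 + 2α + 1).
Factor degrees with multiplicity: 6 = 6.

6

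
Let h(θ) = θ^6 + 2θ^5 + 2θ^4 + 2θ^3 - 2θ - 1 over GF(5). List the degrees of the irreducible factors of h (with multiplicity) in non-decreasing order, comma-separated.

Roots in GF(5): h(0) = 4; h(1) = 4; h(2) = 1; h(3) = 4; h(4) = 0 → root.
Linear factors from roots: (θ + 1).
Complete factorization: h(θ) = (θ + 1)^2·(θ^2 - 2)^2.
Factor degrees with multiplicity: 1 + 1 + 2 + 2 = 6.

1, 1, 2, 2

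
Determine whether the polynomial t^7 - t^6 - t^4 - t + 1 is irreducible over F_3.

Write f(t) = t^7 - t^6 - t^4 - t + 1.
Check for roots in F_3: f(0) = 1; f(1) = 2; f(2) = 2.
No roots, so no linear factors.
Monic irreducibles of degree 2 over GF(3): t^2 + 1, t^2 + t - 1, t^2 - t - 1.
None of them divide f (all give nonzero remainder).
Degree-3 irreducible divisors: test the 8 monic irreducibles of degree 3 over GF(3).
None of them divide f (all give nonzero remainder).
No irreducible factor of degree ≤ 3 exists, so f is irreducible over GF(3).

Yes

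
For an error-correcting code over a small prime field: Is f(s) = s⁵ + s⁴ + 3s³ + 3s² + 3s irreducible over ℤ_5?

No

Check for roots in ℤ_5: f(0) = 0 → root; f(1) = 1; f(2) = 0 → root; f(3) = 1; f(4) = 2.
f(0) = 0, so (s) divides f(s); f is reducible.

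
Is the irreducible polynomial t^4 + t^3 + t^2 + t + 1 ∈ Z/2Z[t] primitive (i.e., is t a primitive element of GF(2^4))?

Write f(t) = t^4 + t^3 + t^2 + t + 1.
|GF(2^4)^×| = 2^4 − 1 = 15. Prime factorization: 15 = 3·5.
f is primitive ⇔ t has order 15 in GF(2)[t]/(f), i.e. t^(15/q) ≠ 1 for each prime q | 15.
t^(5) mod f = 1
t^(3) mod f = t^3.
Since t^(5) = 1, the order of t divides 5 < 15; not primitive.

No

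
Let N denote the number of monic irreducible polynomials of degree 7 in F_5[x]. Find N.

x^(5^7) − x is the product of all monic irreducibles of degree dividing 7; Möbius inversion gives N = (1/7) Σ μ(7/d)·5^d.
Divisors of 7: 1, 7; μ(7/d) for each: -1, 1.
Σ = − 5^1 + 5^7 = 78120.
N = 78120/7 = 11160.

11160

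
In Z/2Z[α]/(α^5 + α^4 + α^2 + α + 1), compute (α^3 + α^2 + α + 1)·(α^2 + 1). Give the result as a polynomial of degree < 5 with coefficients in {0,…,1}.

Multiply in Z/2Z[α]: (α^3 + α^2 + α + 1)·(α^2 + 1) = α^5 + α^4 + α + 1.
Reduce using α^5 ≡ α^4 + α^2 + α + 1 (mod α^5 + α^4 + α^2 + α + 1).
Reduced: α^2.

α^2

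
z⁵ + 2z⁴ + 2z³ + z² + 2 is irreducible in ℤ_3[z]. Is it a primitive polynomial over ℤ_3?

No

Write f(z) = z⁵ + 2z⁴ + 2z³ + z² + 2.
|GF(3^5)^×| = 3^5 − 1 = 242. Prime factorization: 242 = 2·11^2.
f is primitive ⇔ z has order 242 in GF(3)[z]/(f), i.e. z^(242/q) ≠ 1 for each prime q | 242.
z^(121) mod f = 1
z^(22) mod f = z⁴ + z + 1.
Since z^(121) = 1, the order of z divides 121 < 242; not primitive.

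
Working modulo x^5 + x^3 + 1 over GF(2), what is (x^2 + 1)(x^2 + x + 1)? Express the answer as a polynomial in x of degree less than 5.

x^4 + x^3 + x + 1

Multiply in GF(2)[x]: (x^2 + 1)·(x^2 + x + 1) = x^4 + x^3 + x + 1.
Reduced: x^4 + x^3 + x + 1.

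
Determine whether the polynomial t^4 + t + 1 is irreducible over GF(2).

Write f(t) = t^4 + t + 1.
Check for roots in GF(2): f(0) = 1; f(1) = 1.
No roots, so no linear factors.
Monic irreducibles of degree 2 over GF(2): t^2 + t + 1.
None of them divide f (all give nonzero remainder).
No irreducible factor of degree ≤ 2 exists, so f is irreducible over GF(2).

Yes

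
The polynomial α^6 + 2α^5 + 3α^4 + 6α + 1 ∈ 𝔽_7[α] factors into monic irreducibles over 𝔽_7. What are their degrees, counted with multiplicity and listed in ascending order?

1, 1, 1, 1, 2

Write h(α) = α^6 + 2α^5 + 3α^4 + 6α + 1.
Linear factors from roots: (α + 5), (α + 4), (α + 3).
Complete factorization: h(α) = (α + 4)·(α + 5)·(α + 3)^2·(α^2 + α + 3).
Factor degrees with multiplicity: 1 + 1 + 1 + 1 + 2 = 6.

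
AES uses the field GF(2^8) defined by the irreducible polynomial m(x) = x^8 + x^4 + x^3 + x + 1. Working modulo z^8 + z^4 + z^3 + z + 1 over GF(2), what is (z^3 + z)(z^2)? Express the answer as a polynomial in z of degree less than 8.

Multiply in GF(2)[z]: (z^3 + z)·(z^2) = z^5 + z^3.
Reduced: z^5 + z^3.

z^5 + z^3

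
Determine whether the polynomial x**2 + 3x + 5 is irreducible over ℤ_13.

Yes

Write m(x) = x**2 + 3x + 5.
Check each element of ℤ_13 for a root: m(0)=5, m(1)=9, m(2)=2, m(3)=10, m(4)=7, m(5)=6, m(6)=7, m(7)=10, m(8)=2, m(9)=9, m(10)=5, m(11)=3, m(12)=3.
No roots. A degree-2 polynomial over a field with no linear factor is irreducible.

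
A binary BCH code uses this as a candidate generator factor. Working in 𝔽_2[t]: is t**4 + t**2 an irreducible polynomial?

Write m(t) = t**4 + t**2.
Check for roots in 𝔽_2: m(0) = 0 → root; m(1) = 0 → root.
m(0) = 0, so (t) divides m(t); m is reducible.

No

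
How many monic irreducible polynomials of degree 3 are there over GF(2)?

The number of monic irreducibles of degree 3 over GF(2) is (1/3)·Σ_{d∣3} μ(3/d) 2^d.
Divisors of 3: 1, 3; μ(3/d) for each: -1, 1.
Σ = − 2^1 + 2^3 = 6.
N = 6/3 = 2.

2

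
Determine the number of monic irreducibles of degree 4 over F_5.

150

x^(5^4) − x is the product of all monic irreducibles of degree dividing 4; Möbius inversion gives N = (1/4) Σ μ(4/d)·5^d.
Divisors of 4: 1, 2, 4; μ(4/d) for each: 0, -1, 1.
Σ = − 5^2 + 5^4 = 600.
N = 600/4 = 150.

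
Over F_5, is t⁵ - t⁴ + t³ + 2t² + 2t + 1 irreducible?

Yes

Write P(t) = t⁵ - t⁴ + t³ + 2t² + 2t + 1.
Check for roots in F_5: P(0) = 1; P(1) = 1; P(2) = 2; P(3) = 4; P(4) = 3.
No roots, so no linear factors.
Degree-2 irreducible divisors: test the 10 monic irreducibles of degree 2 over GF(5).
None of them divide P (all give nonzero remainder).
No irreducible factor of degree ≤ 2 exists, so P is irreducible over GF(5).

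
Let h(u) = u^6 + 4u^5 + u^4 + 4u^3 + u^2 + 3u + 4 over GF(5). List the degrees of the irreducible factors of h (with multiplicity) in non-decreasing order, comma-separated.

Roots in GF(5): h(0) = 4; h(1) = 3; h(2) = 4; h(3) = 2; h(4) = 1.
Complete factorization: h(u) = (u^6 + 4u^5 + u^4 + 4u^3 + u^2 + 3u + 4).
Factor degrees with multiplicity: 6 = 6.

6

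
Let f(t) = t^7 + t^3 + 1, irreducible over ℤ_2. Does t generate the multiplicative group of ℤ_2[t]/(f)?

|GF(2^7)^×| = 2^7 − 1 = 127. Prime factorization: 127 = 127.
f is primitive ⇔ t has order 127 in GF(2)[t]/(f), i.e. t^(127/q) ≠ 1 for each prime q | 127.
t^(1) mod f = t.
None equal 1, so t has full order 127; f is primitive.

Yes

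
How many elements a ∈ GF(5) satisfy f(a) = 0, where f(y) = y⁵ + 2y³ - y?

1

Evaluate at each of the 5 elements of GF(5):
f(0) = 0 → root; f(1) = 2; f(2) = 1; f(3) = 4; f(4) = 3.
Roots: {0}.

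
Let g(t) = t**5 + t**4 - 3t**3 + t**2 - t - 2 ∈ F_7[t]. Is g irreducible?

Check for roots in F_7: g(0) = 5; g(1) = 4; g(2) = 3; g(3) = 2; g(4) = 6; g(5) = 5; g(6) = 3.
No roots, so no linear factors.
Degree-2 irreducible divisors: test the 21 monic irreducibles of degree 2 over GF(7).
None of them divide g (all give nonzero remainder).
No irreducible factor of degree ≤ 2 exists, so g is irreducible over GF(7).

Yes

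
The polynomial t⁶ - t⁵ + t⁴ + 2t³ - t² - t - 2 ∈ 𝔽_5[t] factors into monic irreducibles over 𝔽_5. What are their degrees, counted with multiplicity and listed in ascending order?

Write g(t) = t⁶ - t⁵ + t⁴ + 2t³ - t² - t - 2.
Roots in 𝔽_5: g(0) = 3; g(1) = 4; g(2) = 1; g(3) = 2; g(4) = 4.
Complete factorization: g(t) = (t⁶ - t⁵ + t⁴ + 2t³ - t² - t - 2).
Factor degrees with multiplicity: 6 = 6.

6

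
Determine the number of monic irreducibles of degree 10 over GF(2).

x^(2^10) − x is the product of all monic irreducibles of degree dividing 10; Möbius inversion gives N = (1/10) Σ μ(10/d)·2^d.
Divisors of 10: 1, 2, 5, 10; μ(10/d) for each: 1, -1, -1, 1.
Σ = 2^1 − 2^2 − 2^5 + 2^10 = 990.
N = 990/10 = 99.

99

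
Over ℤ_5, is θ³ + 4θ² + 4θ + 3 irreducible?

Write g(θ) = θ³ + 4θ² + 4θ + 3.
Check for roots in ℤ_5: g(0) = 3; g(1) = 2; g(2) = 0 → root; g(3) = 3; g(4) = 2.
g(2) = 0, so (θ − 2) divides g(θ); g is reducible.

No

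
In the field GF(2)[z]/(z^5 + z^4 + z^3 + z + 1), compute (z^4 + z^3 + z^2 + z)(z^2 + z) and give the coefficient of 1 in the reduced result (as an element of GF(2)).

Multiply in GF(2)[z]: (z^4 + z^3 + z^2 + z)·(z^2 + z) = z^6 + z^2.
Reduce using z^5 ≡ z^4 + z^3 + z + 1 (mod z^5 + z^4 + z^3 + z + 1).
Reduced: z^3 + 1.

1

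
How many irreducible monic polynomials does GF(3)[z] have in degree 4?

By the necklace-counting formula, N_3(4) = (1/4) Σ_{d|4} μ(4/d)·3^d.
Divisors of 4: 1, 2, 4; μ(4/d) for each: 0, -1, 1.
Σ = − 3^2 + 3^4 = 72.
N = 72/4 = 18.

18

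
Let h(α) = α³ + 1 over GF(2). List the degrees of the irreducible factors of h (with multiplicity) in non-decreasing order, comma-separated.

1, 2

Roots in GF(2): h(0) = 1; h(1) = 0 → root.
Linear factors from roots: (α + 1).
Complete factorization: h(α) = (α + 1)·(α² + α + 1).
Factor degrees with multiplicity: 1 + 2 = 3.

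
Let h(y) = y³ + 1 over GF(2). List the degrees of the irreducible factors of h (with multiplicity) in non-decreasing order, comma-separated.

1, 2

Roots in GF(2): h(0) = 1; h(1) = 0 → root.
Linear factors from roots: (y + 1).
Complete factorization: h(y) = (y + 1)·(y² + y + 1).
Factor degrees with multiplicity: 1 + 2 = 3.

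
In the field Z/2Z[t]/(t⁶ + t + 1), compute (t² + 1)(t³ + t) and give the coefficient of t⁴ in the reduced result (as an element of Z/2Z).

0

Multiply in Z/2Z[t]: (t² + 1)·(t³ + t) = t⁵ + t.
Reduced: t⁵ + t.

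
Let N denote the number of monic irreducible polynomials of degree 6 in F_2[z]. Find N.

9

By the necklace-counting formula, N_2(6) = (1/6) Σ_{d|6} μ(6/d)·2^d.
Divisors of 6: 1, 2, 3, 6; μ(6/d) for each: 1, -1, -1, 1.
Σ = 2^1 − 2^2 − 2^3 + 2^6 = 54.
N = 54/6 = 9.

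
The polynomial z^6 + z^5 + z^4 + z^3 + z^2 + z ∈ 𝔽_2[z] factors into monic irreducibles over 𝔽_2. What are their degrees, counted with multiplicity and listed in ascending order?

1, 1, 2, 2

Write h(z) = z^6 + z^5 + z^4 + z^3 + z^2 + z.
Roots in 𝔽_2: h(0) = 0 → root; h(1) = 0 → root.
Linear factors from roots: (z), (z + 1).
Complete factorization: h(z) = (z)·(z + 1)·(z^2 + z + 1)^2.
Factor degrees with multiplicity: 1 + 1 + 2 + 2 = 6.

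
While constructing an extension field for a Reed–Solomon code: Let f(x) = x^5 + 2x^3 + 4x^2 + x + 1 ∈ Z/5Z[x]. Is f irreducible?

Yes

Check for roots in Z/5Z: f(0) = 1; f(1) = 4; f(2) = 2; f(3) = 2; f(4) = 1.
No roots, so no linear factors.
Degree-2 irreducible divisors: test the 10 monic irreducibles of degree 2 over GF(5).
None of them divide f (all give nonzero remainder).
No irreducible factor of degree ≤ 2 exists, so f is irreducible over GF(5).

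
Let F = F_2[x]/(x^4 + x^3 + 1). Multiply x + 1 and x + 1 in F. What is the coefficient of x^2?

1

Multiply in F_2[x]: (x + 1)·(x + 1) = x^2 + 1.
Reduced: x^2 + 1.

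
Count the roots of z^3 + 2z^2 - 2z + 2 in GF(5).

1

Write P(z) = z^3 + 2z^2 - 2z + 2.
Evaluate at each of the 5 elements of GF(5):
P(0) = 2; P(1) = 3; P(2) = 4; P(3) = 1; P(4) = 0 → root.
Roots: {4}.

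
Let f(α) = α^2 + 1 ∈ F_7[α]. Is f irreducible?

Check for roots in F_7: f(0) = 1; f(1) = 2; f(2) = 5; f(3) = 3; f(4) = 3; f(5) = 5; f(6) = 2.
No roots. A degree-2 polynomial over a field with no linear factor is irreducible.

Yes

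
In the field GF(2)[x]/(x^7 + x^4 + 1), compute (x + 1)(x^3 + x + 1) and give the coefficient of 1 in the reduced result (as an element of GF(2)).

1

Multiply in GF(2)[x]: (x + 1)·(x^3 + x + 1) = x^4 + x^3 + x^2 + 1.
Reduced: x^4 + x^3 + x^2 + 1.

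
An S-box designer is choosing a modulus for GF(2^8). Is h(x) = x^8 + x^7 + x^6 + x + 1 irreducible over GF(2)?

Yes

Check for roots in GF(2): h(0) = 1; h(1) = 1.
No roots, so no linear factors.
Monic irreducibles of degree 2 over GF(2): x^2 + x + 1.
None of them divide h (all give nonzero remainder).
Monic irreducibles of degree 3 over GF(2): x^3 + x + 1, x^3 + x^2 + 1.
None of them divide h (all give nonzero remainder).
Monic irreducibles of degree 4 over GF(2): x^4 + x + 1, x^4 + x^3 + 1, x^4 + x^3 + x^2 + x + 1.
None of them divide h (all give nonzero remainder).
No irreducible factor of degree ≤ 4 exists, so h is irreducible over GF(2).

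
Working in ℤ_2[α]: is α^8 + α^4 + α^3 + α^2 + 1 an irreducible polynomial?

Yes

Write g(α) = α^8 + α^4 + α^3 + α^2 + 1.
Check for roots in ℤ_2: g(0) = 1; g(1) = 1.
No roots, so no linear factors.
Monic irreducibles of degree 2 over GF(2): α^2 + α + 1.
None of them divide g (all give nonzero remainder).
Monic irreducibles of degree 3 over GF(2): α^3 + α + 1, α^3 + α^2 + 1.
None of them divide g (all give nonzero remainder).
Monic irreducibles of degree 4 over GF(2): α^4 + α + 1, α^4 + α^3 + 1, α^4 + α^3 + α^2 + α + 1.
None of them divide g (all give nonzero remainder).
No irreducible factor of degree ≤ 4 exists, so g is irreducible over GF(2).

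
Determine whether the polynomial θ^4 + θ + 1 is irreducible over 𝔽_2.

Yes

Write P(θ) = θ^4 + θ + 1.
Check for roots in 𝔽_2: P(0) = 1; P(1) = 1.
No roots, so no linear factors.
Monic irreducibles of degree 2 over GF(2): θ^2 + θ + 1.
None of them divide P (all give nonzero remainder).
No irreducible factor of degree ≤ 2 exists, so P is irreducible over GF(2).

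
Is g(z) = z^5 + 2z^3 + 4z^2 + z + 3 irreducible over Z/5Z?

Check for roots in Z/5Z: g(0) = 3; g(1) = 1; g(2) = 4; g(3) = 4; g(4) = 3.
No roots, so no linear factors.
Degree-2 irreducible divisors: test the 10 monic irreducibles of degree 2 over GF(5).
None of them divide g (all give nonzero remainder).
No irreducible factor of degree ≤ 2 exists, so g is irreducible over GF(5).

Yes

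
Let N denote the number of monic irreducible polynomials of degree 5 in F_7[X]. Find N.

The number of monic irreducibles of degree 5 over GF(7) is (1/5)·Σ_{d∣5} μ(5/d) 7^d.
Divisors of 5: 1, 5; μ(5/d) for each: -1, 1.
Σ = − 7^1 + 7^5 = 16800.
N = 16800/5 = 3360.

3360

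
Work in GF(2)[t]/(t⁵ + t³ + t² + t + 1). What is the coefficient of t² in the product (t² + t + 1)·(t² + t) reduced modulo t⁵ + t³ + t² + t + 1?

Multiply in GF(2)[t]: (t² + t + 1)·(t² + t) = t⁴ + t.
Reduced: t⁴ + t.

0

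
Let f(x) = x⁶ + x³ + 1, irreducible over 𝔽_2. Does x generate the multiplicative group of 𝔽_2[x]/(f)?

|GF(2^6)^×| = 2^6 − 1 = 63. Prime factorization: 63 = 3^2·7.
f is primitive ⇔ x has order 63 in GF(2)[x]/(f), i.e. x^(63/q) ≠ 1 for each prime q | 63.
x^(21) mod f = x³.
x^(9) mod f = 1
Since x^(9) = 1, the order of x divides 9 < 63; not primitive.

No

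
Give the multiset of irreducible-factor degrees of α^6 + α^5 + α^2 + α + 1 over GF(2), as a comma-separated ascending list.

6

Write f(α) = α^6 + α^5 + α^2 + α + 1.
Roots in GF(2): f(0) = 1; f(1) = 1.
Complete factorization: f(α) = (α^6 + α^5 + α^2 + α + 1).
Factor degrees with multiplicity: 6 = 6.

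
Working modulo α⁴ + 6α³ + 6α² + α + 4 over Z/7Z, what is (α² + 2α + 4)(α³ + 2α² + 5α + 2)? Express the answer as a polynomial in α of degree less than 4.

5α^3 + 3α^2 + α + 2

Multiply in Z/7Z[α]: (α² + 2α + 4)·(α³ + 2α² + 5α + 2) = α⁵ + 4α⁴ + 6α³ + 6α² + 3α + 1.
Reduce using α⁴ ≡ α³ + α² + 6α + 3 (mod α⁴ + 6α³ + 6α² + α + 4).
Reduced: 5α³ + 3α² + α + 2.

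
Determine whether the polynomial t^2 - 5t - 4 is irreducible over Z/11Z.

Write g(t) = t^2 - 5t - 4.
Check each element of Z/11Z for a root: g(0)=7, g(1)=3, g(2)=1, g(3)=1, g(4)=3, g(5)=7, g(6)=2, g(7)=10, g(8)=9, g(9)=10, g(10)=2.
No roots. A degree-2 polynomial over a field with no linear factor is irreducible.

Yes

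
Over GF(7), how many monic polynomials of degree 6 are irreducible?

By the necklace-counting formula, N_7(6) = (1/6) Σ_{d|6} μ(6/d)·7^d.
Divisors of 6: 1, 2, 3, 6; μ(6/d) for each: 1, -1, -1, 1.
Σ = 7^1 − 7^2 − 7^3 + 7^6 = 117264.
N = 117264/6 = 19544.

19544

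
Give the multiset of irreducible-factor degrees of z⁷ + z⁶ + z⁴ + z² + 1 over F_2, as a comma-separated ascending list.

7

Write f(z) = z⁷ + z⁶ + z⁴ + z² + 1.
Roots in F_2: f(0) = 1; f(1) = 1.
Complete factorization: f(z) = (z⁷ + z⁶ + z⁴ + z² + 1).
Factor degrees with multiplicity: 7 = 7.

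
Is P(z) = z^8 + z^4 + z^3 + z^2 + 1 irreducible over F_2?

Check for roots in F_2: P(0) = 1; P(1) = 1.
No roots, so no linear factors.
Monic irreducibles of degree 2 over GF(2): z^2 + z + 1.
None of them divide P (all give nonzero remainder).
Monic irreducibles of degree 3 over GF(2): z^3 + z + 1, z^3 + z^2 + 1.
None of them divide P (all give nonzero remainder).
Monic irreducibles of degree 4 over GF(2): z^4 + z + 1, z^4 + z^3 + 1, z^4 + z^3 + z^2 + z + 1.
None of them divide P (all give nonzero remainder).
No irreducible factor of degree ≤ 4 exists, so P is irreducible over GF(2).

Yes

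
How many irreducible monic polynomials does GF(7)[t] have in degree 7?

117648

Gauss's count: N_{7}(7) = (1/7) Σ_{d|7} μ(7/d)·7^d.
Divisors of 7: 1, 7; μ(7/d) for each: -1, 1.
Σ = − 7^1 + 7^7 = 823536.
N = 823536/7 = 117648.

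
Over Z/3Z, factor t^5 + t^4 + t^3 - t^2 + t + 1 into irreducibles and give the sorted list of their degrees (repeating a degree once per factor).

5

Write g(t) = t^5 + t^4 + t^3 - t^2 + t + 1.
Roots in Z/3Z: g(0) = 1; g(1) = 1; g(2) = 1.
Complete factorization: g(t) = (t^5 + t^4 + t^3 - t^2 + t + 1).
Factor degrees with multiplicity: 5 = 5.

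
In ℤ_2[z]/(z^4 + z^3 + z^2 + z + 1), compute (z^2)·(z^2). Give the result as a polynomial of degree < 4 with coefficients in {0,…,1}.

z^3 + z^2 + z + 1

Multiply in ℤ_2[z]: (z^2)·(z^2) = z^4.
Reduce using z^4 ≡ z^3 + z^2 + z + 1 (mod z^4 + z^3 + z^2 + z + 1).
Reduced: z^3 + z^2 + z + 1.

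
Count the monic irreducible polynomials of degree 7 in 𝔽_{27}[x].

1494336168

By the necklace-counting formula, N_27(7) = (1/7) Σ_{d|7} μ(7/d)·27^d.
Divisors of 7: 1, 7; μ(7/d) for each: -1, 1.
Σ = − 27^1 + 27^7 = 10460353176.
N = 10460353176/7 = 1494336168.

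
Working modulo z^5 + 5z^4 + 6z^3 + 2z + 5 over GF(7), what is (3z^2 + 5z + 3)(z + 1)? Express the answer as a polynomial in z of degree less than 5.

3z^3 + z^2 + z + 3

Multiply in GF(7)[z]: (3z^2 + 5z + 3)·(z + 1) = 3z^3 + z^2 + z + 3.
Reduced: 3z^3 + z^2 + z + 3.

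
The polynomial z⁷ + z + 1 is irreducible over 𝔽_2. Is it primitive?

Write f(z) = z⁷ + z + 1.
|GF(2^7)^×| = 2^7 − 1 = 127. Prime factorization: 127 = 127.
f is primitive ⇔ z has order 127 in GF(2)[z]/(f), i.e. z^(127/q) ≠ 1 for each prime q | 127.
z^(1) mod f = z.
None equal 1, so z has full order 127; f is primitive.

Yes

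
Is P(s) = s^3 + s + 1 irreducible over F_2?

Check for roots in F_2: P(0) = 1; P(1) = 1.
No roots. A degree-3 polynomial over a field with no linear factor is irreducible.

Yes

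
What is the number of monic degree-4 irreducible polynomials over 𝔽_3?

18

x^(3^4) − x is the product of all monic irreducibles of degree dividing 4; Möbius inversion gives N = (1/4) Σ μ(4/d)·3^d.
Divisors of 4: 1, 2, 4; μ(4/d) for each: 0, -1, 1.
Σ = − 3^2 + 3^4 = 72.
N = 72/4 = 18.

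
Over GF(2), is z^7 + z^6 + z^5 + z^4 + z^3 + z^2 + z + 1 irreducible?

No

Write h(z) = z^7 + z^6 + z^5 + z^4 + z^3 + z^2 + z + 1.
Check for roots in GF(2): h(0) = 1; h(1) = 0 → root.
h(1) = 0, so (z − 1) divides h(z); h is reducible.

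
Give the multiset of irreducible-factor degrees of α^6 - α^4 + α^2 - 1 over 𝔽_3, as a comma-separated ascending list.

Write g(α) = α^6 - α^4 + α^2 - 1.
Roots in 𝔽_3: g(0) = 2; g(1) = 0 → root; g(2) = 0 → root.
Linear factors from roots: (α - 1), (α + 1).
Complete factorization: g(α) = (α + 1)·(α - 1)·(α^2 + α - 1)·(α^2 - α - 1).
Factor degrees with multiplicity: 1 + 1 + 2 + 2 = 6.

1, 1, 2, 2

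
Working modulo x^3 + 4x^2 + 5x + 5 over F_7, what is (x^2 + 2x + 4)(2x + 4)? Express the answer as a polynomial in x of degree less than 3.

6x + 6

Multiply in F_7[x]: (x^2 + 2x + 4)·(2x + 4) = 2x^3 + x^2 + 2x + 2.
Reduce using x^3 ≡ 3x^2 + 2x + 2 (mod x^3 + 4x^2 + 5x + 5).
Reduced: 6x + 6.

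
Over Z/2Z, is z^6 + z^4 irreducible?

Write P(z) = z^6 + z^4.
Check for roots in Z/2Z: P(0) = 0 → root; P(1) = 0 → root.
P(0) = 0, so (z) divides P(z); P is reducible.

No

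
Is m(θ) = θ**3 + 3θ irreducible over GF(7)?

Check for roots in GF(7): m(0) = 0 → root; m(1) = 4; m(2) = 0 → root; m(3) = 1; m(4) = 6; m(5) = 0 → root; m(6) = 3.
m(0) = 0, so (θ) divides m(θ); m is reducible.

No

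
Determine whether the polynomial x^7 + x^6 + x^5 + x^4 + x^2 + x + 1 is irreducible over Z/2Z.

Yes

Write P(x) = x^7 + x^6 + x^5 + x^4 + x^2 + x + 1.
Check for roots in Z/2Z: P(0) = 1; P(1) = 1.
No roots, so no linear factors.
Monic irreducibles of degree 2 over GF(2): x^2 + x + 1.
None of them divide P (all give nonzero remainder).
Monic irreducibles of degree 3 over GF(2): x^3 + x + 1, x^3 + x^2 + 1.
None of them divide P (all give nonzero remainder).
No irreducible factor of degree ≤ 3 exists, so P is irreducible over GF(2).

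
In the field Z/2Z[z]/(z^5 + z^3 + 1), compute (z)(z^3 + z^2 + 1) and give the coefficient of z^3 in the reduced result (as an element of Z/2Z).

Multiply in Z/2Z[z]: (z)·(z^3 + z^2 + 1) = z^4 + z^3 + z.
Reduced: z^4 + z^3 + z.

1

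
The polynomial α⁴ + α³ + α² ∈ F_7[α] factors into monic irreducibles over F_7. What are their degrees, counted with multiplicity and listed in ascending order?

1, 1, 1, 1

Write g(α) = α⁴ + α³ + α².
Linear factors from roots: (α), (α - 2), (α + 3).
Complete factorization: g(α) = (α + 3)·(α - 2)·(α)^2.
Factor degrees with multiplicity: 1 + 1 + 1 + 1 = 4.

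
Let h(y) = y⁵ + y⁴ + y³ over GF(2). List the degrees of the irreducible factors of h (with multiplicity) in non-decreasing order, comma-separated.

1, 1, 1, 2

Roots in GF(2): h(0) = 0 → root; h(1) = 1.
Linear factors from roots: (y).
Complete factorization: h(y) = (y)^3·(y² + y + 1).
Factor degrees with multiplicity: 1 + 1 + 1 + 2 = 5.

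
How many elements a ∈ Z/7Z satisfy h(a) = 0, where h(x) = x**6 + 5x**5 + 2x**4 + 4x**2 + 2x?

4

Evaluate at each of the 7 elements of Z/7Z:
h(0) = 0 → root; h(1) = 0 → root; h(2) = 3; h(3) = 6; h(4) = 0 → root; h(5) = 4; h(6) = 0 → root.
Roots: {0, 1, 4, 6}.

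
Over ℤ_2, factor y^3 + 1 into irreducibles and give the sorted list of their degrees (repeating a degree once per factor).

Write g(y) = y^3 + 1.
Roots in ℤ_2: g(0) = 1; g(1) = 0 → root.
Linear factors from roots: (y + 1).
Complete factorization: g(y) = (y + 1)·(y^2 + y + 1).
Factor degrees with multiplicity: 1 + 2 = 3.

1, 2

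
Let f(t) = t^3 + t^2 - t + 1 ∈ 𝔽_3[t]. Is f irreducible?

Check for roots in 𝔽_3: f(0) = 1; f(1) = 2; f(2) = 2.
No roots. A degree-3 polynomial over a field with no linear factor is irreducible.

Yes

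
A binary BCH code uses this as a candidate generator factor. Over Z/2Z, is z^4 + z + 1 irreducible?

Write P(z) = z^4 + z + 1.
Check for roots in Z/2Z: P(0) = 1; P(1) = 1.
No roots, so no linear factors.
Monic irreducibles of degree 2 over GF(2): z^2 + z + 1.
None of them divide P (all give nonzero remainder).
No irreducible factor of degree ≤ 2 exists, so P is irreducible over GF(2).

Yes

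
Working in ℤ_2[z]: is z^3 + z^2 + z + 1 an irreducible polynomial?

No

Write g(z) = z^3 + z^2 + z + 1.
Check for roots in ℤ_2: g(0) = 1; g(1) = 0 → root.
g(1) = 0, so (z − 1) divides g(z); g is reducible.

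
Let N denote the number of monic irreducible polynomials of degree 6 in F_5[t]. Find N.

By the necklace-counting formula, N_5(6) = (1/6) Σ_{d|6} μ(6/d)·5^d.
Divisors of 6: 1, 2, 3, 6; μ(6/d) for each: 1, -1, -1, 1.
Σ = 5^1 − 5^2 − 5^3 + 5^6 = 15480.
N = 15480/6 = 2580.

2580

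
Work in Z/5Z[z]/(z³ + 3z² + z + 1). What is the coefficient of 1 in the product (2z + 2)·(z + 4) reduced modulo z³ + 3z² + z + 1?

Multiply in Z/5Z[z]: (2z + 2)·(z + 4) = 2z² + 3.
Reduced: 2z² + 3.

3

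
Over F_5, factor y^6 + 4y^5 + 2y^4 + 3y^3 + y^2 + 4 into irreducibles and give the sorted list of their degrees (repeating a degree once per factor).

Write h(y) = y^6 + 4y^5 + 2y^4 + 3y^3 + y^2 + 4.
Roots in F_5: h(0) = 4; h(1) = 0 → root; h(2) = 1; h(3) = 2; h(4) = 1.
Linear factors from roots: (y + 4).
Complete factorization: h(y) = (y + 4)^2·(y^2 + 2y + 4)·(y^2 + 4y + 1).
Factor degrees with multiplicity: 1 + 1 + 2 + 2 = 6.

1, 1, 2, 2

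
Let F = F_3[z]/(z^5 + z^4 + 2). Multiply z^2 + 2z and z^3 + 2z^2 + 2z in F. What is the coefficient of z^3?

0

Multiply in F_3[z]: (z^2 + 2z)·(z^3 + 2z^2 + 2z) = z^5 + z^4 + z^2.
Reduce using z^5 ≡ 2z^4 + 1 (mod z^5 + z^4 + 2).
Reduced: z^2 + 1.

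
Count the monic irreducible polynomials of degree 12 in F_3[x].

Gauss's count: N_{3}(12) = (1/12) Σ_{d|12} μ(12/d)·3^d.
Divisors of 12: 1, 2, 3, 4, 6, 12; μ(12/d) for each: 0, 1, 0, -1, -1, 1.
Σ = 3^2 − 3^4 − 3^6 + 3^12 = 530640.
N = 530640/12 = 44220.

44220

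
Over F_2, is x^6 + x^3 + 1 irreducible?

Write g(x) = x^6 + x^3 + 1.
Check for roots in F_2: g(0) = 1; g(1) = 1.
No roots, so no linear factors.
Monic irreducibles of degree 2 over GF(2): x^2 + x + 1.
None of them divide g (all give nonzero remainder).
Monic irreducibles of degree 3 over GF(2): x^3 + x + 1, x^3 + x^2 + 1.
None of them divide g (all give nonzero remainder).
No irreducible factor of degree ≤ 3 exists, so g is irreducible over GF(2).

Yes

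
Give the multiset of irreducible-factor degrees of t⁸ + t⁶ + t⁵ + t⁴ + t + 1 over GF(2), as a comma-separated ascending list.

1, 1, 2, 4

Write g(t) = t⁸ + t⁶ + t⁵ + t⁴ + t + 1.
Roots in GF(2): g(0) = 1; g(1) = 0 → root.
Linear factors from roots: (t + 1).
Complete factorization: g(t) = (t + 1)^2·(t² + t + 1)·(t⁴ + t³ + 1).
Factor degrees with multiplicity: 1 + 1 + 2 + 4 = 8.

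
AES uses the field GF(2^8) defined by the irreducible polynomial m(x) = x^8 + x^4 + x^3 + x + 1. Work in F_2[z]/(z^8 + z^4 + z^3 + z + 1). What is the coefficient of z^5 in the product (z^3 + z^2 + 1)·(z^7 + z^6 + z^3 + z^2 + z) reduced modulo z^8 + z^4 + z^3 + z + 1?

1

Multiply in F_2[z]: (z^3 + z^2 + 1)·(z^7 + z^6 + z^3 + z^2 + z) = z^10 + z^8 + z^7 + z^2 + z.
Reduce using z^8 ≡ z^4 + z^3 + z + 1 (mod z^8 + z^4 + z^3 + z + 1).
Reduced: z^7 + z^6 + z^5 + z^4 + 1.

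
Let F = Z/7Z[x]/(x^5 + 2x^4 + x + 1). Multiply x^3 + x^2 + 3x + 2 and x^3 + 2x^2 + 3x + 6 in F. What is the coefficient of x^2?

4

Multiply in Z/7Z[x]: (x^3 + x^2 + 3x + 2)·(x^3 + 2x^2 + 3x + 6) = x^6 + 3x^5 + x^4 + 3x^3 + 5x^2 + 3x + 5.
Reduce using x^5 ≡ 5x^4 + 6x + 6 (mod x^5 + 2x^4 + x + 1).
Reduced: 6x^4 + 3x^3 + 4x^2 + x + 4.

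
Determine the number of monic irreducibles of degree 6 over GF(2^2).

670

x^(4^6) − x is the product of all monic irreducibles of degree dividing 6; Möbius inversion gives N = (1/6) Σ μ(6/d)·4^d.
Divisors of 6: 1, 2, 3, 6; μ(6/d) for each: 1, -1, -1, 1.
Σ = 4^1 − 4^2 − 4^3 + 4^6 = 4020.
N = 4020/6 = 670.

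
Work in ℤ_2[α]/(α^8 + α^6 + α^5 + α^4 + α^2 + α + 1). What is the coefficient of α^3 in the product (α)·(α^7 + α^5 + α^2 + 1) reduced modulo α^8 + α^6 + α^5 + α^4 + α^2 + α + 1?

1

Multiply in ℤ_2[α]: (α)·(α^7 + α^5 + α^2 + 1) = α^8 + α^6 + α^3 + α.
Reduce using α^8 ≡ α^6 + α^5 + α^4 + α^2 + α + 1 (mod α^8 + α^6 + α^5 + α^4 + α^2 + α + 1).
Reduced: α^5 + α^4 + α^3 + α^2 + 1.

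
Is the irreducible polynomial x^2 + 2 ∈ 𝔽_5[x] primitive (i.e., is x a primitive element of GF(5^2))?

Write f(x) = x^2 + 2.
|GF(5^2)^×| = 5^2 − 1 = 24. Prime factorization: 24 = 2^3·3.
f is primitive ⇔ x has order 24 in GF(5)[x]/(f), i.e. x^(24/q) ≠ 1 for each prime q | 24.
x^(12) mod f = 4.
x^(8) mod f = 1
Since x^(8) = 1, the order of x divides 8 < 24; not primitive.

No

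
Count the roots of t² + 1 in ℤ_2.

1

Write h(t) = t² + 1.
Evaluate at each of the 2 elements of ℤ_2:
h(0) = 1; h(1) = 0 → root.
Roots: {1}.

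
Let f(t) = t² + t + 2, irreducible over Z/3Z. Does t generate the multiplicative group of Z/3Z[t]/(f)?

Yes

|GF(3^2)^×| = 3^2 − 1 = 8. Prime factorization: 8 = 2^3.
f is primitive ⇔ t has order 8 in GF(3)[t]/(f), i.e. t^(8/q) ≠ 1 for each prime q | 8.
t^(4) mod f = 2.
None equal 1, so t has full order 8; f is primitive.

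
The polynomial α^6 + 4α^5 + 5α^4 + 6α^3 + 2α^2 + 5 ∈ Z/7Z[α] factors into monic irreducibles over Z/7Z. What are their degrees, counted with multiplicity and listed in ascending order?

Write f(α) = α^6 + 4α^5 + 5α^4 + 6α^3 + 2α^2 + 5.
Complete factorization: f(α) = (α^6 + 4α^5 + 5α^4 + 6α^3 + 2α^2 + 5).
Factor degrees with multiplicity: 6 = 6.

6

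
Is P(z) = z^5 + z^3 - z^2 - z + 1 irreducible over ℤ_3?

Check for roots in ℤ_3: P(0) = 1; P(1) = 1; P(2) = 2.
No roots, so no linear factors.
Monic irreducibles of degree 2 over GF(3): z^2 + 1, z^2 + z - 1, z^2 - z - 1.
None of them divide P (all give nonzero remainder).
No irreducible factor of degree ≤ 2 exists, so P is irreducible over GF(3).

Yes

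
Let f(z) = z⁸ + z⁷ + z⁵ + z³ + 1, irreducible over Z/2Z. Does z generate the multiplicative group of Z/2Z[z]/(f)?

|GF(2^8)^×| = 2^8 − 1 = 255. Prime factorization: 255 = 3·5·17.
f is primitive ⇔ z has order 255 in GF(2)[z]/(f), i.e. z^(255/q) ≠ 1 for each prime q | 255.
z^(85) mod f = z⁷ + z⁶ + z² + z.
z^(51) mod f = z⁷ + z⁶ + z⁴ + z³ + z².
z^(15) mod f = z³ + z².
None equal 1, so z has full order 255; f is primitive.

Yes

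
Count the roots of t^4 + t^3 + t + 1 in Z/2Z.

Write h(t) = t^4 + t^3 + t + 1.
Evaluate at each of the 2 elements of Z/2Z:
h(0) = 1; h(1) = 0 → root.
Roots: {1}.

1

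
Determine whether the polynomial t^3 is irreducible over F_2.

Write h(t) = t^3.
Check for roots in F_2: h(0) = 0 → root; h(1) = 1.
h(0) = 0, so (t) divides h(t); h is reducible.

No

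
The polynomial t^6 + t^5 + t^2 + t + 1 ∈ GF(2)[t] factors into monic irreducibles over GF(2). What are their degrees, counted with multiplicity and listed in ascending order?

6

Write h(t) = t^6 + t^5 + t^2 + t + 1.
Roots in GF(2): h(0) = 1; h(1) = 1.
Complete factorization: h(t) = (t^6 + t^5 + t^2 + t + 1).
Factor degrees with multiplicity: 6 = 6.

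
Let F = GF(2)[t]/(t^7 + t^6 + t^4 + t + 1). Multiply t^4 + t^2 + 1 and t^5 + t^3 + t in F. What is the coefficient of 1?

1

Multiply in GF(2)[t]: (t^4 + t^2 + 1)·(t^5 + t^3 + t) = t^9 + t^5 + t.
Reduce using t^7 ≡ t^6 + t^4 + t + 1 (mod t^7 + t^6 + t^4 + t + 1).
Reduced: t^4 + t^3 + t + 1.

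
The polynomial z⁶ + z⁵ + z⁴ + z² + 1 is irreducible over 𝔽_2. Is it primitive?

No

Write f(z) = z⁶ + z⁵ + z⁴ + z² + 1.
|GF(2^6)^×| = 2^6 − 1 = 63. Prime factorization: 63 = 3^2·7.
f is primitive ⇔ z has order 63 in GF(2)[z]/(f), i.e. z^(63/q) ≠ 1 for each prime q | 63.
z^(21) mod f = 1
z^(9) mod f = z³ + 1.
Since z^(21) = 1, the order of z divides 21 < 63; not primitive.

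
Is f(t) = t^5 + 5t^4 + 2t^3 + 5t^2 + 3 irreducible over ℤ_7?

Check for roots in ℤ_7: f(0) = 3; f(1) = 2; f(2) = 4; f(3) = 1; f(4) = 2; f(5) = 6; f(6) = 3.
No roots, so no linear factors.
Degree-2 irreducible divisors: test the 21 monic irreducibles of degree 2 over GF(7).
None of them divide f (all give nonzero remainder).
No irreducible factor of degree ≤ 2 exists, so f is irreducible over GF(7).

Yes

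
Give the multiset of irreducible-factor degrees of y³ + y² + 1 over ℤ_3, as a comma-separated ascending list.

1, 2

Write h(y) = y³ + y² + 1.
Roots in ℤ_3: h(0) = 1; h(1) = 0 → root; h(2) = 1.
Linear factors from roots: (y - 1).
Complete factorization: h(y) = (y - 1)·(y² - y - 1).
Factor degrees with multiplicity: 1 + 2 = 3.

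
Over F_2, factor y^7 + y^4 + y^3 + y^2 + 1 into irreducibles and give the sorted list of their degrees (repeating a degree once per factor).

Write g(y) = y^7 + y^4 + y^3 + y^2 + 1.
Roots in F_2: g(0) = 1; g(1) = 1.
Complete factorization: g(y) = (y^7 + y^4 + y^3 + y^2 + 1).
Factor degrees with multiplicity: 7 = 7.

7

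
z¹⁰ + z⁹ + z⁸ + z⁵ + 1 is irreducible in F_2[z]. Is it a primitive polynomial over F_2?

Write f(z) = z¹⁰ + z⁹ + z⁸ + z⁵ + 1.
|GF(2^10)^×| = 2^10 − 1 = 1023. Prime factorization: 1023 = 3·11·31.
f is primitive ⇔ z has order 1023 in GF(2)[z]/(f), i.e. z^(1023/q) ≠ 1 for each prime q | 1023.
z^(341) mod f = z⁹ + z⁸ + z⁷ + z⁵ + z³.
z^(93) mod f = z⁹ + z⁸ + z⁴ + z³ + z² + z + 1.
z^(33) mod f = z⁹ + z⁸ + z⁶ + z⁵ + z⁴ + z³ + z² + 1.
None equal 1, so z has full order 1023; f is primitive.

Yes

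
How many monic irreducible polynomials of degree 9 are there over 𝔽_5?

217000

The number of monic irreducibles of degree 9 over GF(5) is (1/9)·Σ_{d∣9} μ(9/d) 5^d.
Divisors of 9: 1, 3, 9; μ(9/d) for each: 0, -1, 1.
Σ = − 5^3 + 5^9 = 1953000.
N = 1953000/9 = 217000.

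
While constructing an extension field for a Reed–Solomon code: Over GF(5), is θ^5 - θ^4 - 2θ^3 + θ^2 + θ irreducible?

Write P(θ) = θ^5 - θ^4 - 2θ^3 + θ^2 + θ.
Check for roots in GF(5): P(0) = 0 → root; P(1) = 0 → root; P(2) = 1; P(3) = 0 → root; P(4) = 0 → root.
P(0) = 0, so (θ) divides P(θ); P is reducible.

No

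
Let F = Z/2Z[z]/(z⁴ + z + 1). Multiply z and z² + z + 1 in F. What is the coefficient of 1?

Multiply in Z/2Z[z]: (z)·(z² + z + 1) = z³ + z² + z.
Reduced: z³ + z² + z.

0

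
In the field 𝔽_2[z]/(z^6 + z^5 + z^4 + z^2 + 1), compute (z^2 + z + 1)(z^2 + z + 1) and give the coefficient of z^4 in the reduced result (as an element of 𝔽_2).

Multiply in 𝔽_2[z]: (z^2 + z + 1)·(z^2 + z + 1) = z^4 + z^2 + 1.
Reduced: z^4 + z^2 + 1.

1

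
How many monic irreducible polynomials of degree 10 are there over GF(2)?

Gauss's count: N_{2}(10) = (1/10) Σ_{d|10} μ(10/d)·2^d.
Divisors of 10: 1, 2, 5, 10; μ(10/d) for each: 1, -1, -1, 1.
Σ = 2^1 − 2^2 − 2^5 + 2^10 = 990.
N = 990/10 = 99.

99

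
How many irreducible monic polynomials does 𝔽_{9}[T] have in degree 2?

Gauss's count: N_{9}(2) = (1/2) Σ_{d|2} μ(2/d)·9^d.
Divisors of 2: 1, 2; μ(2/d) for each: -1, 1.
Σ = − 9^1 + 9^2 = 72.
N = 72/2 = 36.

36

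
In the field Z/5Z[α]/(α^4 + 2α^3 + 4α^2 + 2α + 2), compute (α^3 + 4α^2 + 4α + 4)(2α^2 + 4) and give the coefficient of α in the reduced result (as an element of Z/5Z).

Multiply in Z/5Z[α]: (α^3 + 4α^2 + 4α + 4)·(2α^2 + 4) = 2α^5 + 3α^4 + 2α^3 + 4α^2 + α + 1.
Reduce using α^4 ≡ 3α^3 + α^2 + 3α + 3 (mod α^4 + 2α^3 + 4α^2 + 2α + 2).
Reduced: α^3 + 4α^2 + 4α + 3.

4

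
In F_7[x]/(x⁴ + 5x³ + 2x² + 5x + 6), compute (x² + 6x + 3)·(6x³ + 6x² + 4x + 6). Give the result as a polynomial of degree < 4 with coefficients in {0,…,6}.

x^2 + x + 2

Multiply in F_7[x]: (x² + 6x + 3)·(6x³ + 6x² + 4x + 6) = 6x⁵ + 2x³ + 6x² + 6x + 4.
Reduce using x⁴ ≡ 2x³ + 5x² + 2x + 1 (mod x⁴ + 5x³ + 2x² + 5x + 6).
Reduced: x² + x + 2.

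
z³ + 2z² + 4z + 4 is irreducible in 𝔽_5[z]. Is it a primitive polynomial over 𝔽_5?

No

Write f(z) = z³ + 2z² + 4z + 4.
|GF(5^3)^×| = 5^3 − 1 = 124. Prime factorization: 124 = 2^2·31.
f is primitive ⇔ z has order 124 in GF(5)[z]/(f), i.e. z^(124/q) ≠ 1 for each prime q | 124.
z^(62) mod f = 1
z^(4) mod f = 4z + 3.
Since z^(62) = 1, the order of z divides 62 < 124; not primitive.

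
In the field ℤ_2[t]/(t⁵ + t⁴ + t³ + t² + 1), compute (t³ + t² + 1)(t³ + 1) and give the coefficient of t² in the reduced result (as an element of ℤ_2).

1

Multiply in ℤ_2[t]: (t³ + t² + 1)·(t³ + 1) = t⁶ + t⁵ + t² + 1.
Reduce using t⁵ ≡ t⁴ + t³ + t² + 1 (mod t⁵ + t⁴ + t³ + t² + 1).
Reduced: t⁴ + t³ + t² + t + 1.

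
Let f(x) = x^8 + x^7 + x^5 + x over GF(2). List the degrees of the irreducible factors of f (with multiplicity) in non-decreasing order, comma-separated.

Roots in GF(2): f(0) = 0 → root; f(1) = 0 → root.
Linear factors from roots: (x), (x + 1).
Complete factorization: f(x) = (x)·(x + 1)·(x^2 + x + 1)·(x^4 + x^3 + 1).
Factor degrees with multiplicity: 1 + 1 + 2 + 4 = 8.

1, 1, 2, 4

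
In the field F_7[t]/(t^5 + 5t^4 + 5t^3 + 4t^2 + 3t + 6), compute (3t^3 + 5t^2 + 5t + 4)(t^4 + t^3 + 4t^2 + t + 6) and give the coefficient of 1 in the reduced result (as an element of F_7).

3

Multiply in F_7[t]: (3t^3 + 5t^2 + 5t + 4)·(t^4 + t^3 + 4t^2 + t + 6) = 3t^7 + t^6 + t^5 + 4t^4 + 5t^3 + 2t^2 + 6t + 3.
Reduce using t^5 ≡ 2t^4 + 2t^3 + 3t^2 + 4t + 1 (mod t^5 + 5t^4 + 5t^3 + 4t^2 + 3t + 6).
Reduced: 6t^4 + 3t^3 + 5t^2 + 6t + 3.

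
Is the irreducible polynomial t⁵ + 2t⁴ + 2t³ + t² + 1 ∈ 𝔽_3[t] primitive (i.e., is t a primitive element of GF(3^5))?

Write f(t) = t⁵ + 2t⁴ + 2t³ + t² + 1.
|GF(3^5)^×| = 3^5 − 1 = 242. Prime factorization: 242 = 2·11^2.
f is primitive ⇔ t has order 242 in GF(3)[t]/(f), i.e. t^(242/q) ≠ 1 for each prime q | 242.
t^(121) mod f = 2.
t^(22) mod f = t⁴ + t³ + t² + 1.
None equal 1, so t has full order 242; f is primitive.

Yes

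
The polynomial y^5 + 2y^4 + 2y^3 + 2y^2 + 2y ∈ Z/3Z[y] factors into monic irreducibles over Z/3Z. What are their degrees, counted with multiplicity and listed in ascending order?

1, 1, 3

Write h(y) = y^5 + 2y^4 + 2y^3 + 2y^2 + 2y.
Roots in Z/3Z: h(0) = 0 → root; h(1) = 0 → root; h(2) = 2.
Linear factors from roots: (y), (y + 2).
Complete factorization: h(y) = (y)·(y + 2)·(y^3 + 2y + 1).
Factor degrees with multiplicity: 1 + 1 + 3 = 5.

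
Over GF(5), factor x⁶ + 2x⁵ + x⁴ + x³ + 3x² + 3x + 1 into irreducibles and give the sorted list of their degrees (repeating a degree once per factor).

1, 1, 1, 3

Write h(x) = x⁶ + 2x⁵ + x⁴ + x³ + 3x² + 3x + 1.
Roots in GF(5): h(0) = 1; h(1) = 2; h(2) = 1; h(3) = 0 → root; h(4) = 0 → root.
Linear factors from roots: (x + 2), (x + 1).
Complete factorization: h(x) = (x + 2)·(x + 1)^2·(x³ + 3x² + 4x + 3).
Factor degrees with multiplicity: 1 + 1 + 1 + 3 = 6.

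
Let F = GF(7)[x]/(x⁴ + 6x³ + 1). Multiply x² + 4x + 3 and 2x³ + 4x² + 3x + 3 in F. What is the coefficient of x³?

4

Multiply in GF(7)[x]: (x² + 4x + 3)·(2x³ + 4x² + 3x + 3) = 2x⁵ + 5x⁴ + 4x³ + 6x² + 2.
Reduce using x⁴ ≡ x³ + 6 (mod x⁴ + 6x³ + 1).
Reduced: 4x³ + 6x² + 5x + 2.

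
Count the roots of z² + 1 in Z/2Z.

1

Write g(z) = z² + 1.
Evaluate at each of the 2 elements of Z/2Z:
g(0) = 1; g(1) = 0 → root.
Roots: {1}.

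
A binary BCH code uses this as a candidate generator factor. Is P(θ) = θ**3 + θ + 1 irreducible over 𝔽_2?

Check for roots in 𝔽_2: P(0) = 1; P(1) = 1.
No roots. A degree-3 polynomial over a field with no linear factor is irreducible.

Yes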